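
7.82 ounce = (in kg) 0.2217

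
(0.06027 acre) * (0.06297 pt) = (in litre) 5.418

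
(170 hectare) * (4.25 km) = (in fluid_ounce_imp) 2.543e+14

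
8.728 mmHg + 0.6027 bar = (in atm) 0.6063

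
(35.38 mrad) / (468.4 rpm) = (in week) 1.193e-09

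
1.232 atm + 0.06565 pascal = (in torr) 936.3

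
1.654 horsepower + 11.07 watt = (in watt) 1244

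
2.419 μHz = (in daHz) 2.419e-07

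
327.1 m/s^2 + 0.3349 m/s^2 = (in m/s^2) 327.4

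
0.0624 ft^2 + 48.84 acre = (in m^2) 1.976e+05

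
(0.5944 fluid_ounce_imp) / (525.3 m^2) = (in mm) 3.215e-05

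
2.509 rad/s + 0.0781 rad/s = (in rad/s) 2.587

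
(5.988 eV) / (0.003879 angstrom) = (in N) 2.473e-06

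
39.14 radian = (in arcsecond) 8.073e+06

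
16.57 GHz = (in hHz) 1.657e+08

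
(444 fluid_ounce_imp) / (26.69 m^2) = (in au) 3.16e-15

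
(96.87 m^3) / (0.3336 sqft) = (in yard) 3418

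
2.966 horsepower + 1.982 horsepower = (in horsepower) 4.948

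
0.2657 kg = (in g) 265.7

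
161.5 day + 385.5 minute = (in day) 161.8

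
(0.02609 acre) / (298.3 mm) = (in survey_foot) 1161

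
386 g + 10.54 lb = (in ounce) 182.3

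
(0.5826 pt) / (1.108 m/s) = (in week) 3.067e-10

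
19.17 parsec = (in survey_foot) 1.941e+18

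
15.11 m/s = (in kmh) 54.4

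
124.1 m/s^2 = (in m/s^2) 124.1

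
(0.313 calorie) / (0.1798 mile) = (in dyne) 452.6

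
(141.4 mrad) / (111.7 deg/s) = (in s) 0.07253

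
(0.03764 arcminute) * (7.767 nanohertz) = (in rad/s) 8.504e-14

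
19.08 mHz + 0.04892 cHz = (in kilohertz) 1.957e-05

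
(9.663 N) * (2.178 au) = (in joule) 3.148e+12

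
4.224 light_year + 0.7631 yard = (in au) 2.671e+05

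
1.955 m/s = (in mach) 0.005742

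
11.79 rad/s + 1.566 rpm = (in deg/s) 684.9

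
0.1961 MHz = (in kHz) 196.1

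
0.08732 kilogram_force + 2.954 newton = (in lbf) 0.8566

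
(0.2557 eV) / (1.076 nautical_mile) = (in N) 2.056e-23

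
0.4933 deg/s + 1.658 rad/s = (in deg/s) 95.49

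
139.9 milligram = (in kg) 0.0001399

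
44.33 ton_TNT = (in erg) 1.855e+18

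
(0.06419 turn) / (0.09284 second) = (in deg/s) 248.9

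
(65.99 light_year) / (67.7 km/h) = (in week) 5.489e+10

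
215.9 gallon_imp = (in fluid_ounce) 3.319e+04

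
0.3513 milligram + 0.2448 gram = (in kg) 0.0002452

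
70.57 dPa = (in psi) 0.001024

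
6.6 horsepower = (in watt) 4922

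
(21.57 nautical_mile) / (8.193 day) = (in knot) 0.1097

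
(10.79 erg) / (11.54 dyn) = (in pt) 26.5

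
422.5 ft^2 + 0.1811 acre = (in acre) 0.1908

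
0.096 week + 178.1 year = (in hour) 1.56e+06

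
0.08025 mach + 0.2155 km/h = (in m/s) 27.38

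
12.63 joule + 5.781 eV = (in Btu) 0.01197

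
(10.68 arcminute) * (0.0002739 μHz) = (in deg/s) 4.875e-11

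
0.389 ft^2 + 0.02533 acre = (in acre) 0.02534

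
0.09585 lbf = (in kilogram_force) 0.04348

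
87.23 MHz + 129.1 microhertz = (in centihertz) 8.723e+09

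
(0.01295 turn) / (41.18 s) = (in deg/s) 0.1132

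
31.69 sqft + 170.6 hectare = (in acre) 421.6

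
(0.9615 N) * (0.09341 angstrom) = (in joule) 8.981e-12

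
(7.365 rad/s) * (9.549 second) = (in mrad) 7.033e+04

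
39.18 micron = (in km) 3.918e-08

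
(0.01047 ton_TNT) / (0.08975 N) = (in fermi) 4.881e+23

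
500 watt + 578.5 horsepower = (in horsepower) 579.2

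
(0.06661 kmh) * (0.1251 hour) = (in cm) 833.3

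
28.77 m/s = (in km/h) 103.6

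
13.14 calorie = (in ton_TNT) 1.314e-08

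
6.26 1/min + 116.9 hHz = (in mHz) 1.169e+07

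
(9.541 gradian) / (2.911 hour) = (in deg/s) 0.0008194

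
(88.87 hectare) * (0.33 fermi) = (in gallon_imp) 6.451e-08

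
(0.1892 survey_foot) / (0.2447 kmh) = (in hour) 0.0002357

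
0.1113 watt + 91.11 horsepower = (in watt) 6.794e+04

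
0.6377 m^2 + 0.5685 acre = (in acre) 0.5687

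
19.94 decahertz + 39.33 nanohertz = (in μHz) 1.994e+08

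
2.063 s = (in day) 2.388e-05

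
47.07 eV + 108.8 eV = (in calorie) 5.969e-18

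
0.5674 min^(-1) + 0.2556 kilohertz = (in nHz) 2.556e+11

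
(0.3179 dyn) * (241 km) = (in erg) 7.661e+06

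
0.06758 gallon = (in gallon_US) 0.06758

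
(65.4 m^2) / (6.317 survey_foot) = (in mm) 3.397e+04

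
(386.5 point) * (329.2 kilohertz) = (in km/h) 1.616e+05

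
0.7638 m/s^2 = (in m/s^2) 0.7638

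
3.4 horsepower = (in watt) 2535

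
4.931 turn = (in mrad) 3.098e+04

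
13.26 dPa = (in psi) 0.0001923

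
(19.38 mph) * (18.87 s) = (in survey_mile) 0.1016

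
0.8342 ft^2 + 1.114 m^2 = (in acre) 0.0002944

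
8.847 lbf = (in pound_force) 8.847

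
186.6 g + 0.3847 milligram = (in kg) 0.1866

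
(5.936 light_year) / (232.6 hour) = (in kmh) 2.414e+11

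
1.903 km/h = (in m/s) 0.5286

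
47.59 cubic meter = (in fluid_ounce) 1.609e+06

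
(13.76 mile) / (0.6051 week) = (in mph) 0.1354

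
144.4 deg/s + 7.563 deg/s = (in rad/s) 2.652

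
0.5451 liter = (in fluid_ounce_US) 18.43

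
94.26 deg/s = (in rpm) 15.71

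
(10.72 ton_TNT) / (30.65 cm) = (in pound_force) 3.29e+10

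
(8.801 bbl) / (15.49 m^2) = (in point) 256.1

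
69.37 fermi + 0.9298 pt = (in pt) 0.9298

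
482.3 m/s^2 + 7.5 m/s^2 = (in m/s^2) 489.8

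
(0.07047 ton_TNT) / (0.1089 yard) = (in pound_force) 6.656e+08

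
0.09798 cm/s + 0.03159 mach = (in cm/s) 1076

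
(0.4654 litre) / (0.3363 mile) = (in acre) 2.125e-10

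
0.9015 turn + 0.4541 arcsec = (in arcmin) 1.947e+04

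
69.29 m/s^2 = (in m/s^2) 69.29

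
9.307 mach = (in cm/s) 3.169e+05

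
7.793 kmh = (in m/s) 2.165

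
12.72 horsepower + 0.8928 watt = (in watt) 9486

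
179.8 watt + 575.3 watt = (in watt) 755.1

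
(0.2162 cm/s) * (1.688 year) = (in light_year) 1.216e-11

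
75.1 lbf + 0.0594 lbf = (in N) 334.3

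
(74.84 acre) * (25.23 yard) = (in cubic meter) 6.987e+06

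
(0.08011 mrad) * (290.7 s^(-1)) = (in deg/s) 1.334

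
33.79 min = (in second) 2027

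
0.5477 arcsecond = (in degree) 0.0001521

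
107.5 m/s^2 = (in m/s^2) 107.5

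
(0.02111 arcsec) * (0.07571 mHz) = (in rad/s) 7.748e-12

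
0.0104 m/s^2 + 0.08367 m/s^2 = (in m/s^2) 0.09407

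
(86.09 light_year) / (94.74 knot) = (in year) 5.299e+08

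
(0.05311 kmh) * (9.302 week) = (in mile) 51.57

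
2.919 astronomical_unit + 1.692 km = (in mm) 4.367e+14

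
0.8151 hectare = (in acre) 2.014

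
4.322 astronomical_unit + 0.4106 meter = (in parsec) 2.095e-05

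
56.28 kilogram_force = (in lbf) 124.1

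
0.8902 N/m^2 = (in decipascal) 8.902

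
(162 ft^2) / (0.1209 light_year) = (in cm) 1.316e-12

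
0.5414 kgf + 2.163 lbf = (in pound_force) 3.357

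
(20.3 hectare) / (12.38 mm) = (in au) 0.0001096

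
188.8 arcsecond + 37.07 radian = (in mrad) 3.707e+04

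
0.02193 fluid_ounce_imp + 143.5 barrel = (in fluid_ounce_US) 7.715e+05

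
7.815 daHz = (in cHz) 7815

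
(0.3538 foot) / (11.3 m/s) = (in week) 1.578e-08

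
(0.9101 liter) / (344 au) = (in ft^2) 1.904e-16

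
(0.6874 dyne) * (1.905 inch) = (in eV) 2.076e+12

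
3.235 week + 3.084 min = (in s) 1.957e+06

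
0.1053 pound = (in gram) 47.76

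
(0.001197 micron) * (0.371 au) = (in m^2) 66.43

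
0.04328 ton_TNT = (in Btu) 1.716e+05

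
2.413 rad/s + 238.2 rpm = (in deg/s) 1567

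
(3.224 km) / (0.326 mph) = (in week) 0.03658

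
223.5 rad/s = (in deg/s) 1.281e+04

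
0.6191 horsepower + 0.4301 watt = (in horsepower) 0.6197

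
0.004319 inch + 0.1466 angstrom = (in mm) 0.1097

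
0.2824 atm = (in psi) 4.15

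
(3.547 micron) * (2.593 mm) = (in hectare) 9.197e-13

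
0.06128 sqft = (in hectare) 5.693e-07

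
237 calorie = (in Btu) 0.9399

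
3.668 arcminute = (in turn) 0.0001698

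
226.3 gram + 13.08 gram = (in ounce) 8.444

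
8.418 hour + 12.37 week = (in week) 12.42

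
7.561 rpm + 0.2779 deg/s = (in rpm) 7.607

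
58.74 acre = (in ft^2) 2.559e+06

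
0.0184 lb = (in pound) 0.0184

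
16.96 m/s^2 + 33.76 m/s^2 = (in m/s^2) 50.72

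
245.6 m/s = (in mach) 0.7213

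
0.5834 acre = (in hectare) 0.2361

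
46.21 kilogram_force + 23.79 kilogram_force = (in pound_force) 154.3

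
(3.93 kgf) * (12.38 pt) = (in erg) 1.683e+06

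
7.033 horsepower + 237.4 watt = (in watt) 5482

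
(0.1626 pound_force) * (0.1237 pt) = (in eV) 1.97e+14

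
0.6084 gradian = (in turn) 0.001521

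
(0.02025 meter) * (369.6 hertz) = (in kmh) 26.94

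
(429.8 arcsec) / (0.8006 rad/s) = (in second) 0.002603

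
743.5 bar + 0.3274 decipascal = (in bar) 743.5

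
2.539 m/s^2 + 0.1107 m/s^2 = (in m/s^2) 2.65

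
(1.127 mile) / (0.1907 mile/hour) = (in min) 354.6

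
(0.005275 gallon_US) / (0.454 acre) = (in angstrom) 108.7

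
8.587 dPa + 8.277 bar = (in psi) 120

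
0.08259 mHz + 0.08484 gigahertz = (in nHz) 8.484e+16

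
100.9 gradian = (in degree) 90.81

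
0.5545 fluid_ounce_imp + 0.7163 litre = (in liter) 0.7321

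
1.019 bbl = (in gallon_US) 42.8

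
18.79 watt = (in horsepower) 0.0252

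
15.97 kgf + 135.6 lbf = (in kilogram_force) 77.48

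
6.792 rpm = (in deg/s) 40.75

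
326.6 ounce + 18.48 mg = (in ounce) 326.6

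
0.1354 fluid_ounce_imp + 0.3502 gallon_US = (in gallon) 0.3512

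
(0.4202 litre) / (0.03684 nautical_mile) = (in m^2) 6.159e-06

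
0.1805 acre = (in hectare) 0.07305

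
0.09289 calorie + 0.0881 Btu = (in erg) 9.334e+08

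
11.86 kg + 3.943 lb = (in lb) 30.09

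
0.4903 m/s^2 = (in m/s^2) 0.4903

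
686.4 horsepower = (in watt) 5.118e+05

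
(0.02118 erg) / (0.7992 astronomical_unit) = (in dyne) 1.772e-15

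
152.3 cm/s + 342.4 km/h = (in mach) 0.2838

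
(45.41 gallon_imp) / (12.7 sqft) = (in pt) 496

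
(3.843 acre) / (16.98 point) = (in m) 2.596e+06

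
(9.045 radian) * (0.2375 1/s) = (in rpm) 20.51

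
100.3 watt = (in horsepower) 0.1345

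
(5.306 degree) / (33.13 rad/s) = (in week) 4.622e-09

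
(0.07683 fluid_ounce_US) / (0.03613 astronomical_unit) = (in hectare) 4.204e-20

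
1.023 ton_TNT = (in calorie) 1.023e+09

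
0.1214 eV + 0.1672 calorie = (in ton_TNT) 1.672e-10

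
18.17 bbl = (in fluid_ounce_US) 9.768e+04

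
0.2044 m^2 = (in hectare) 2.044e-05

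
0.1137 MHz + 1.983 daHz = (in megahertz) 0.1137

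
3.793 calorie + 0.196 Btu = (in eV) 1.39e+21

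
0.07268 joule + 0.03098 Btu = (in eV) 2.045e+20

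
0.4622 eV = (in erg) 7.405e-13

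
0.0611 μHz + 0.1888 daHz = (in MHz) 1.888e-06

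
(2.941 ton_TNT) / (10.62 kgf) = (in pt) 3.349e+11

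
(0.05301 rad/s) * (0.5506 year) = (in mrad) 9.205e+08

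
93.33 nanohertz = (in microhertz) 0.09333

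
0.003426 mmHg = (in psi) 6.625e-05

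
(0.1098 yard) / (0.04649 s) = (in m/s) 2.16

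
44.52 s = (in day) 0.0005153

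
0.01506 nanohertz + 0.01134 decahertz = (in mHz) 113.4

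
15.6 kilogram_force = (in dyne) 1.53e+07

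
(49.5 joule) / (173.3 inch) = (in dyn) 1.125e+06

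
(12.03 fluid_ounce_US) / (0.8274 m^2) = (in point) 1.219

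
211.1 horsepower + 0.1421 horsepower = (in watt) 1.575e+05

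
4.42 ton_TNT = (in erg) 1.849e+17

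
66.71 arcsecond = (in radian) 0.0003234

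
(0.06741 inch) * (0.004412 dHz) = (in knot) 1.468e-06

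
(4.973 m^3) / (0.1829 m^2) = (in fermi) 2.719e+16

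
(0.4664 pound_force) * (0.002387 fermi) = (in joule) 4.952e-18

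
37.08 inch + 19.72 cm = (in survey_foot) 3.737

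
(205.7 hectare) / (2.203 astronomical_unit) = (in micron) 6.242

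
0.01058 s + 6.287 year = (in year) 6.287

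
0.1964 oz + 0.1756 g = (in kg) 0.005743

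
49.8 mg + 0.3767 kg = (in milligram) 3.767e+05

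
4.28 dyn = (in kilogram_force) 4.364e-06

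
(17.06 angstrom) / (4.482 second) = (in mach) 1.118e-12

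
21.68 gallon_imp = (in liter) 98.56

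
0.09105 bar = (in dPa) 9.105e+04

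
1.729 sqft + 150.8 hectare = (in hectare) 150.8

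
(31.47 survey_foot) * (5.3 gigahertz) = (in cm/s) 5.084e+12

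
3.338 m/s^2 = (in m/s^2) 3.338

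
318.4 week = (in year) 6.106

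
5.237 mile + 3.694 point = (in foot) 2.765e+04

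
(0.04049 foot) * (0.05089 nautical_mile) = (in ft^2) 12.52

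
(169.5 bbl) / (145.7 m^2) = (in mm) 185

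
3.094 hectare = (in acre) 7.645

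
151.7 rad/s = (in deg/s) 8692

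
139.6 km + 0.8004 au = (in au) 0.8004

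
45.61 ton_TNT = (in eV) 1.191e+30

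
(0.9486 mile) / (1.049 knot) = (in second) 2829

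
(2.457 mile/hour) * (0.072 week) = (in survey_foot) 1.569e+05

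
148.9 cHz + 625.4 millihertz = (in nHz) 2.114e+09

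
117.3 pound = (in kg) 53.21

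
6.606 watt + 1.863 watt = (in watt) 8.469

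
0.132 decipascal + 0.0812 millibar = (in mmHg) 0.061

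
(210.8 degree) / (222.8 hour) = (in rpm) 4.38e-05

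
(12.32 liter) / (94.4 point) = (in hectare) 3.699e-05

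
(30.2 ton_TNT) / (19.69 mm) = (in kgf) 6.544e+11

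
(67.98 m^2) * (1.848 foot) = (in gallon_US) 1.012e+04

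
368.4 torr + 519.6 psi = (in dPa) 3.632e+07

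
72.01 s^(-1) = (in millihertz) 7.201e+04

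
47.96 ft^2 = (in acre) 0.001101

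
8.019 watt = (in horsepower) 0.01075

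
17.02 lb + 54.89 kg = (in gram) 6.261e+04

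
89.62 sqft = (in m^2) 8.326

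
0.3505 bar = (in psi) 5.084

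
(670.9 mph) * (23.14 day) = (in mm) 5.996e+11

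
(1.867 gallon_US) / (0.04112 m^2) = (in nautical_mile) 9.28e-05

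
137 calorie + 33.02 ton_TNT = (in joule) 1.382e+11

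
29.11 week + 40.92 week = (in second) 4.235e+07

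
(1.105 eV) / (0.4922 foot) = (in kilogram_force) 1.203e-19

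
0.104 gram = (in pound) 0.0002293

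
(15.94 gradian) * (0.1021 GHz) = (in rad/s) 2.556e+07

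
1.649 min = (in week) 0.0001636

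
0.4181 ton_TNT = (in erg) 1.749e+16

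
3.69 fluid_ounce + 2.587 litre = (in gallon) 0.7122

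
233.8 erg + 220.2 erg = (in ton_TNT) 1.085e-14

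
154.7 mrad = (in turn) 0.02462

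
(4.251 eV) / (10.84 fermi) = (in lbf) 1.412e-05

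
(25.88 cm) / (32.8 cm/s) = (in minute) 0.01315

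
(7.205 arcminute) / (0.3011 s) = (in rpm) 0.06647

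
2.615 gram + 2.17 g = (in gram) 4.785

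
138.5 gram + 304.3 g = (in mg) 4.428e+05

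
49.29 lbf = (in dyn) 2.193e+07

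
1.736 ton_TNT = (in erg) 7.263e+16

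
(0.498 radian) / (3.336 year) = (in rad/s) 4.734e-09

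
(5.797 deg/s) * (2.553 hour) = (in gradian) 5.92e+04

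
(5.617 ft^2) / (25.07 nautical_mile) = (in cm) 0.001124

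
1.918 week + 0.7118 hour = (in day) 13.46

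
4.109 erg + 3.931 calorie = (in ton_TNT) 3.931e-09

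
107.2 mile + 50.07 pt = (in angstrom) 1.725e+15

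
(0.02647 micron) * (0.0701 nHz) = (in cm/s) 1.856e-16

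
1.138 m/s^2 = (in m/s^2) 1.138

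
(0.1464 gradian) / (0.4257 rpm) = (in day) 5.971e-07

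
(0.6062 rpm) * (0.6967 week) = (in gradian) 1.703e+06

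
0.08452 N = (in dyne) 8452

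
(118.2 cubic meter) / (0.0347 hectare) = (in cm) 34.06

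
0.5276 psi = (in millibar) 36.38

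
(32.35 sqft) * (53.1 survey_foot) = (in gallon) 1.285e+04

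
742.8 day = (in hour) 1.783e+04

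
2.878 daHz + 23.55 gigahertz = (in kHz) 2.355e+07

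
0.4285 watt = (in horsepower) 0.0005746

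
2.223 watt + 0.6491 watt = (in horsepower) 0.003852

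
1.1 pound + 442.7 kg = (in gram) 4.432e+05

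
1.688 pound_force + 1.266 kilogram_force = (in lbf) 4.479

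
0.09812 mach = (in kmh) 120.3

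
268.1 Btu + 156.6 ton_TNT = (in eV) 4.09e+30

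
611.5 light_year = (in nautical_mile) 3.124e+15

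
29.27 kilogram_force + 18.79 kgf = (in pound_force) 106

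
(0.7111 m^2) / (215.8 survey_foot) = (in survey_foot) 0.03547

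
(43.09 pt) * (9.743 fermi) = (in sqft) 1.594e-15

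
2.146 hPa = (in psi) 0.03113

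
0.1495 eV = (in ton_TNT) 5.725e-30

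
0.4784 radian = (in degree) 27.41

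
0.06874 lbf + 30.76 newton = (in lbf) 6.984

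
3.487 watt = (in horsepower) 0.004676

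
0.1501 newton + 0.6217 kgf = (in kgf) 0.637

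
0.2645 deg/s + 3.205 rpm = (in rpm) 3.249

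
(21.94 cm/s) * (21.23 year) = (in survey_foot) 4.819e+08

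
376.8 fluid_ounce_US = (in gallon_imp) 2.451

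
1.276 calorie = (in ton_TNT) 1.276e-09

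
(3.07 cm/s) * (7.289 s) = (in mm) 223.8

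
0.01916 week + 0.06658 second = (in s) 1.159e+04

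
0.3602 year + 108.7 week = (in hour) 2.142e+04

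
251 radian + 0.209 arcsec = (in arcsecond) 5.177e+07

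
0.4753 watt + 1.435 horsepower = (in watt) 1071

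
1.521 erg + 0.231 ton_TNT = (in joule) 9.665e+08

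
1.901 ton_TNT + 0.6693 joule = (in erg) 7.954e+16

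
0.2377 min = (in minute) 0.2377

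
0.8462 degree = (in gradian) 0.9402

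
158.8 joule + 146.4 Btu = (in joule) 1.546e+05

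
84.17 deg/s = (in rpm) 14.03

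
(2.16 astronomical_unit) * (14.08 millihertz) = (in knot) 8.844e+09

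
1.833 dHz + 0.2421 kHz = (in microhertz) 2.423e+08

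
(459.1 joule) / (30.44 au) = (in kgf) 1.028e-11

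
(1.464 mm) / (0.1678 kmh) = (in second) 0.03141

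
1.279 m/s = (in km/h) 4.604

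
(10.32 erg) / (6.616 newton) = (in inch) 6.141e-06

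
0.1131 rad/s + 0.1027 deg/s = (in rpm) 1.097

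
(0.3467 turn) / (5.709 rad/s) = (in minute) 0.006359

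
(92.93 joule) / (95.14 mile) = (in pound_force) 0.0001364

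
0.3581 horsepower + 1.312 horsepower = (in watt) 1245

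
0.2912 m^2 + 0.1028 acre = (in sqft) 4481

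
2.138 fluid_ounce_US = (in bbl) 0.0003977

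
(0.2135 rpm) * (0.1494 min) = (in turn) 0.0319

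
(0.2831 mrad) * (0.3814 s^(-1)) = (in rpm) 0.001031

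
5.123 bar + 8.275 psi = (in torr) 4271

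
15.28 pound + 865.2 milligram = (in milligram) 6.932e+06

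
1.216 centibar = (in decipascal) 1.216e+04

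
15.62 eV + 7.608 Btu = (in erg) 8.027e+10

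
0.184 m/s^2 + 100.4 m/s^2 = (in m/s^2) 100.6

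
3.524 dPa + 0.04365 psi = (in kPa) 0.3013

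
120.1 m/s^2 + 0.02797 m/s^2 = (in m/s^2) 120.1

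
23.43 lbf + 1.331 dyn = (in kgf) 10.63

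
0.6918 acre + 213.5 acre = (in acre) 214.2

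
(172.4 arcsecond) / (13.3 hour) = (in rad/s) 1.746e-08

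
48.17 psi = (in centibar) 332.1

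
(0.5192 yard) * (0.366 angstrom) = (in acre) 4.294e-15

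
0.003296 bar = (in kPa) 0.3296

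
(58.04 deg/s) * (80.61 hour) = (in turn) 4.679e+04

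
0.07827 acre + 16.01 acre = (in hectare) 6.511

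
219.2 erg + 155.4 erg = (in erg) 374.6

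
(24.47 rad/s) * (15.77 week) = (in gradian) 1.486e+10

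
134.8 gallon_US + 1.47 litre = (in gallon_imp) 112.6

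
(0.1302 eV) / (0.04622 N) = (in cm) 4.513e-17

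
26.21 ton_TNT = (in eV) 6.845e+29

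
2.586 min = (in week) 0.0002565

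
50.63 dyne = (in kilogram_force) 5.163e-05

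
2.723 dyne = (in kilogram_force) 2.777e-06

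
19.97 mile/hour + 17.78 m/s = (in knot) 51.92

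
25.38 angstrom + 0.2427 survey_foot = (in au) 4.945e-13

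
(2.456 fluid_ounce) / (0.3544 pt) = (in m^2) 0.5809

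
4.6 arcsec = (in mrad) 0.0223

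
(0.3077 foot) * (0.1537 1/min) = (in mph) 0.0005374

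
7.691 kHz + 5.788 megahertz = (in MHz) 5.796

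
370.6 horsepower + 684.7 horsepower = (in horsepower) 1055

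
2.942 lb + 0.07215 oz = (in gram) 1337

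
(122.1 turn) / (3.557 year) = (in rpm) 6.531e-05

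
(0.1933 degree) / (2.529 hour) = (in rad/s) 3.706e-07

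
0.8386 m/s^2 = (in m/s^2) 0.8386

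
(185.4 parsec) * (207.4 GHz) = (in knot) 2.306e+30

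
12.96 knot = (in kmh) 24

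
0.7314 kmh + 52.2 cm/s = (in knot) 1.41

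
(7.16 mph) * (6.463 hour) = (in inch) 2.932e+06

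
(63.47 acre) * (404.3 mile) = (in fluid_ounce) 5.651e+15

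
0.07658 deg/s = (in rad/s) 0.001337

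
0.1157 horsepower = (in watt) 86.28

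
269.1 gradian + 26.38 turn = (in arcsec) 3.506e+07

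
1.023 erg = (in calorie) 2.445e-08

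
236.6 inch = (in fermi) 6.01e+15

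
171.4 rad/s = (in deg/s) 9820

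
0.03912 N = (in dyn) 3912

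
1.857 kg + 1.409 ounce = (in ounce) 66.91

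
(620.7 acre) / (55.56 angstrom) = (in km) 4.521e+11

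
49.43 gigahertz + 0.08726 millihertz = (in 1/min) 2.966e+12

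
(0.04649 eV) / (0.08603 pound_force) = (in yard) 2.129e-20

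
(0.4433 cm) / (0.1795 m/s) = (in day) 2.858e-07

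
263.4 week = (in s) 1.593e+08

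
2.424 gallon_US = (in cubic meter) 0.009176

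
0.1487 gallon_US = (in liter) 0.5629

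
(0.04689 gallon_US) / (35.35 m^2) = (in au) 3.356e-17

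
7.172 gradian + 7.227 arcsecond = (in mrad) 112.7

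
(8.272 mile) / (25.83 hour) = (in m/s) 0.1432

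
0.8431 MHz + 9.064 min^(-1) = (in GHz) 0.0008431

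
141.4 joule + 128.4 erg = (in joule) 141.4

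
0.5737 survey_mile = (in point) 2.617e+06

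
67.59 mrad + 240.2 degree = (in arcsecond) 8.787e+05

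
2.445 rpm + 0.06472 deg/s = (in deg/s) 14.73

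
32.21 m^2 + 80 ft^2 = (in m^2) 39.64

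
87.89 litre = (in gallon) 23.22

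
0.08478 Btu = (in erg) 8.945e+08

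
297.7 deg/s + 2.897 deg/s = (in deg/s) 300.6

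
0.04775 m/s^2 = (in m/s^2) 0.04775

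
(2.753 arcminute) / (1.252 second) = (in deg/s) 0.03665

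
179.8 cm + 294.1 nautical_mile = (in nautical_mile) 294.1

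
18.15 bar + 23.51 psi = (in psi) 286.8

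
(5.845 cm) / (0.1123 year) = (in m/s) 1.65e-08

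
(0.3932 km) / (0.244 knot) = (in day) 0.03626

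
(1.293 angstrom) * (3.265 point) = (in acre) 3.68e-17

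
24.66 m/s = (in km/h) 88.78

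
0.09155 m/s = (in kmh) 0.3296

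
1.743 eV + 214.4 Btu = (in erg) 2.262e+12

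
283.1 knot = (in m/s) 145.6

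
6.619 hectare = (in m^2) 6.619e+04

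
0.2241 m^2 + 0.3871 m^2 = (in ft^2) 6.579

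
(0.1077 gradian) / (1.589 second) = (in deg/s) 0.061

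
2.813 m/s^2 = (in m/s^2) 2.813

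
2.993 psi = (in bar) 0.2064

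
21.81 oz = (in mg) 6.183e+05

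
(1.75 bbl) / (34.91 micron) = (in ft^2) 8.579e+04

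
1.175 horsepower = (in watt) 876.2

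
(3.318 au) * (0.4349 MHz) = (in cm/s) 2.159e+19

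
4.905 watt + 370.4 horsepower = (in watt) 2.762e+05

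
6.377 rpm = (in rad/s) 0.6678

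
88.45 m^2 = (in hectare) 0.008845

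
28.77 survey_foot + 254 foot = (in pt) 2.443e+05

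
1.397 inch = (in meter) 0.03548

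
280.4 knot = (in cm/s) 1.443e+04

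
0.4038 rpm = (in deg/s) 2.423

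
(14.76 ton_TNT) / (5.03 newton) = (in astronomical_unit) 0.08207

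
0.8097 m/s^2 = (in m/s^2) 0.8097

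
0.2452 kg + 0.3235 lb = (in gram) 391.9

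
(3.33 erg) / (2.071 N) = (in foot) 5.275e-07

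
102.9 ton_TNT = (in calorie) 1.029e+11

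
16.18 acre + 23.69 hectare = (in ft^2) 3.255e+06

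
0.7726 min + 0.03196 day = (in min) 46.79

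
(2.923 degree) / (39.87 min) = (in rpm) 0.0002036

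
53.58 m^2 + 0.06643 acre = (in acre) 0.07967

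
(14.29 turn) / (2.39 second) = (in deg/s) 2152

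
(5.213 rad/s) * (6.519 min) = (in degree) 1.168e+05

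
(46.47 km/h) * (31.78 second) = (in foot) 1346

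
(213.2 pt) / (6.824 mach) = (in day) 3.746e-10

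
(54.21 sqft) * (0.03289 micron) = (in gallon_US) 4.376e-05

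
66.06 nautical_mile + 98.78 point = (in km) 122.3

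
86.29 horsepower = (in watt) 6.435e+04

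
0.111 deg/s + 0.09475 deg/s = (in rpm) 0.03429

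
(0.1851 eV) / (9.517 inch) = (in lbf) 2.758e-20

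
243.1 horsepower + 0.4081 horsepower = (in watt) 1.816e+05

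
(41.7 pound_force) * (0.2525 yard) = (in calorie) 10.24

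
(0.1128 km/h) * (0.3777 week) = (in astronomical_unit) 4.785e-08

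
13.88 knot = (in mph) 15.97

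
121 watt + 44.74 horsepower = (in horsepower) 44.9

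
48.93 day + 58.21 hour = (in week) 7.336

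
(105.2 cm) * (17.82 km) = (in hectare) 1.875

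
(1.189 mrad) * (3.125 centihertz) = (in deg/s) 0.002129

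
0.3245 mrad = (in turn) 5.165e-05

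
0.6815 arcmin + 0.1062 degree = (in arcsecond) 423.2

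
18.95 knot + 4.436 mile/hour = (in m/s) 11.73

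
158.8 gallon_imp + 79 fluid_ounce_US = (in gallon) 191.3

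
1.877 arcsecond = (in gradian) 0.0005793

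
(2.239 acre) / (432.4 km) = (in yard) 0.02292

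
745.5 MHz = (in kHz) 7.455e+05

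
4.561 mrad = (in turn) 0.0007259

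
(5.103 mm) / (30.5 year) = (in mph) 1.187e-11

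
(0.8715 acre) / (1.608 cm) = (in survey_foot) 7.196e+05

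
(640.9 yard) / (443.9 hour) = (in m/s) 0.0003667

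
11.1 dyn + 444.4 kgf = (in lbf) 979.7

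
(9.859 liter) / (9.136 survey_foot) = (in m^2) 0.00354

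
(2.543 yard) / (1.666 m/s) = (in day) 1.615e-05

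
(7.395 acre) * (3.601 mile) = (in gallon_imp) 3.815e+10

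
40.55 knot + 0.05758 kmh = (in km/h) 75.16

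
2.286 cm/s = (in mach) 6.714e-05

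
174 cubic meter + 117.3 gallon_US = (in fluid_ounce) 5.899e+06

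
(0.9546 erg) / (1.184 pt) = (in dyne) 22.85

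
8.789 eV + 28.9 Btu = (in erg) 3.049e+11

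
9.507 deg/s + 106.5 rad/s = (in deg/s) 6112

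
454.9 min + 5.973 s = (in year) 0.0008657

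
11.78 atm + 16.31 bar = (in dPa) 2.825e+07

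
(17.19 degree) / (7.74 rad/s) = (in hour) 1.077e-05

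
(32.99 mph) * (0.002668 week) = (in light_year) 2.515e-12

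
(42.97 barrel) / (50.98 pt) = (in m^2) 379.9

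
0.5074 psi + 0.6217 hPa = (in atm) 0.03514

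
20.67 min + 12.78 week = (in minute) 1.288e+05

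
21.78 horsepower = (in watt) 1.624e+04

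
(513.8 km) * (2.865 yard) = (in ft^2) 1.449e+07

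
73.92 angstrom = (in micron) 0.007392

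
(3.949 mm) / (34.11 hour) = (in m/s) 3.216e-08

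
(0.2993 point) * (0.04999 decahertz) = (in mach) 1.55e-07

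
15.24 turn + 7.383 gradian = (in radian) 95.87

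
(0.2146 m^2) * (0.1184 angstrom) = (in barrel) 1.598e-11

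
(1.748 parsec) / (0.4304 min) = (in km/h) 7.519e+15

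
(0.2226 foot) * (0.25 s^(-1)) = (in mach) 4.982e-05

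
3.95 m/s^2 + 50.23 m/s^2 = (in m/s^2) 54.18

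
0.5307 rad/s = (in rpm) 5.068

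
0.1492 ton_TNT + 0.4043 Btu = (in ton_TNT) 0.1492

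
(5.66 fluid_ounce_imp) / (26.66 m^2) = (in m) 6.032e-06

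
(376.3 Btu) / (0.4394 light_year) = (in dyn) 9.55e-06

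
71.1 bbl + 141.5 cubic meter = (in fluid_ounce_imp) 5.378e+06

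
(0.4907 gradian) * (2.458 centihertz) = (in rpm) 0.001809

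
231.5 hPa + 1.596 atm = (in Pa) 1.849e+05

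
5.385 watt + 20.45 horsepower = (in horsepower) 20.46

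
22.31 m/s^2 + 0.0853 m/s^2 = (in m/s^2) 22.4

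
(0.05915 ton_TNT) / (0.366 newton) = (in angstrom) 6.762e+18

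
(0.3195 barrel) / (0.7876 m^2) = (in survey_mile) 4.008e-05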